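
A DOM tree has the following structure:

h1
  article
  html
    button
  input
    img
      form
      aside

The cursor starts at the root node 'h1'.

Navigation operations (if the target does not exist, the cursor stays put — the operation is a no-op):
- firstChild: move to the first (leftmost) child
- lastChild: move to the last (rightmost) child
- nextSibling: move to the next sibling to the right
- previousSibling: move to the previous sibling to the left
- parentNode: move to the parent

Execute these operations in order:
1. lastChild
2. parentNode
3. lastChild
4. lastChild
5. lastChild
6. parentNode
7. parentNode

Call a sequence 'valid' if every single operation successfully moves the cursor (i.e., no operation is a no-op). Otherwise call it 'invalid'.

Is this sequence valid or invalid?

Answer: valid

Derivation:
After 1 (lastChild): input
After 2 (parentNode): h1
After 3 (lastChild): input
After 4 (lastChild): img
After 5 (lastChild): aside
After 6 (parentNode): img
After 7 (parentNode): input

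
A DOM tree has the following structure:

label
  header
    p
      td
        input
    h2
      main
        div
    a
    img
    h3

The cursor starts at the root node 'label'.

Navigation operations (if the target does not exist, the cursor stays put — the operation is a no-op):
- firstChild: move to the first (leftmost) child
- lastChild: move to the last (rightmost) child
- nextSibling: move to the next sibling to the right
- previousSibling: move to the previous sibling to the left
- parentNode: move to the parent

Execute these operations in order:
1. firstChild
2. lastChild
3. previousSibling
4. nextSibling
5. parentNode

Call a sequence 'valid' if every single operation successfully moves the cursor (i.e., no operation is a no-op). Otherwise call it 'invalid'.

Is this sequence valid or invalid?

Answer: valid

Derivation:
After 1 (firstChild): header
After 2 (lastChild): h3
After 3 (previousSibling): img
After 4 (nextSibling): h3
After 5 (parentNode): header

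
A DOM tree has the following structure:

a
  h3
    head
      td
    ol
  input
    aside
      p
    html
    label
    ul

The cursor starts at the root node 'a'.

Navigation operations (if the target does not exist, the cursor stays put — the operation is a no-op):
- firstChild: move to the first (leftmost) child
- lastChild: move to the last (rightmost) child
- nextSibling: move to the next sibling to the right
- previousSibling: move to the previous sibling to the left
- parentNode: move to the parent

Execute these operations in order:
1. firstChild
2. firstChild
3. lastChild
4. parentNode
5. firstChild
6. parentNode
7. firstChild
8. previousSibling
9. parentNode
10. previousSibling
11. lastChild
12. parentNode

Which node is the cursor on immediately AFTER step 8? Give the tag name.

After 1 (firstChild): h3
After 2 (firstChild): head
After 3 (lastChild): td
After 4 (parentNode): head
After 5 (firstChild): td
After 6 (parentNode): head
After 7 (firstChild): td
After 8 (previousSibling): td (no-op, stayed)

Answer: td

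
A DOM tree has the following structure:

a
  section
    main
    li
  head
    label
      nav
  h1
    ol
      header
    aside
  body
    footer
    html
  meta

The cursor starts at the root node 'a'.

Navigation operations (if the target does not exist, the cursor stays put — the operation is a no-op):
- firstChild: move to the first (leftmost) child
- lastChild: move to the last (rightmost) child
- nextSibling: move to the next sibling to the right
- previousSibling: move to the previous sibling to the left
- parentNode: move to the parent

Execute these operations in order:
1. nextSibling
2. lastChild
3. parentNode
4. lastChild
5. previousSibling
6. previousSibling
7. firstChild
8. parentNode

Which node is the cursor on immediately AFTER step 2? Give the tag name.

Answer: meta

Derivation:
After 1 (nextSibling): a (no-op, stayed)
After 2 (lastChild): meta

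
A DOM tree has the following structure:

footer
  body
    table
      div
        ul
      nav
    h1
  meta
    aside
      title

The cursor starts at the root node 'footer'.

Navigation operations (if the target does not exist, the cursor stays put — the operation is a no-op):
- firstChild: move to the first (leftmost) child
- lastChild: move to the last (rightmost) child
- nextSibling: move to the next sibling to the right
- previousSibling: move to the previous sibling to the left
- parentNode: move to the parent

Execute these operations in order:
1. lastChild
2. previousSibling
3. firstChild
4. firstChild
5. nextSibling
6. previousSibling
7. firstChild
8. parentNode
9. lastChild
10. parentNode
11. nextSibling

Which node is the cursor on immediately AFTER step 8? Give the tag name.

After 1 (lastChild): meta
After 2 (previousSibling): body
After 3 (firstChild): table
After 4 (firstChild): div
After 5 (nextSibling): nav
After 6 (previousSibling): div
After 7 (firstChild): ul
After 8 (parentNode): div

Answer: div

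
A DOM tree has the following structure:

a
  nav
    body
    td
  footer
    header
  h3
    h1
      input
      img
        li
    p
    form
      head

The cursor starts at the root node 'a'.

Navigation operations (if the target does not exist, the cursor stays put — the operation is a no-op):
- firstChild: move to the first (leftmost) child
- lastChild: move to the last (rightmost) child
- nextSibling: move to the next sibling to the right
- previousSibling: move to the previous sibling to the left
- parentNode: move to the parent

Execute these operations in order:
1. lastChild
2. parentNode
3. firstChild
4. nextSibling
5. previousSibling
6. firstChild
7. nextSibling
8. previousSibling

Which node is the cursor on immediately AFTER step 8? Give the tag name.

Answer: body

Derivation:
After 1 (lastChild): h3
After 2 (parentNode): a
After 3 (firstChild): nav
After 4 (nextSibling): footer
After 5 (previousSibling): nav
After 6 (firstChild): body
After 7 (nextSibling): td
After 8 (previousSibling): body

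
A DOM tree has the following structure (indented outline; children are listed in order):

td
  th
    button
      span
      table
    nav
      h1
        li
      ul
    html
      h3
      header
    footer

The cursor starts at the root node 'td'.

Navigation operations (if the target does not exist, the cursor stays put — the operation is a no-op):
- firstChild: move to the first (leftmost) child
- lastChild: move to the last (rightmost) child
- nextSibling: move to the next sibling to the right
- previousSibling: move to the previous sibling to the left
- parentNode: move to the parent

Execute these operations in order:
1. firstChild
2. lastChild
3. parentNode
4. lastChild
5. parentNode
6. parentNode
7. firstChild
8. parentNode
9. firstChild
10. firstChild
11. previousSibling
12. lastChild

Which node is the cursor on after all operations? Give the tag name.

Answer: table

Derivation:
After 1 (firstChild): th
After 2 (lastChild): footer
After 3 (parentNode): th
After 4 (lastChild): footer
After 5 (parentNode): th
After 6 (parentNode): td
After 7 (firstChild): th
After 8 (parentNode): td
After 9 (firstChild): th
After 10 (firstChild): button
After 11 (previousSibling): button (no-op, stayed)
After 12 (lastChild): table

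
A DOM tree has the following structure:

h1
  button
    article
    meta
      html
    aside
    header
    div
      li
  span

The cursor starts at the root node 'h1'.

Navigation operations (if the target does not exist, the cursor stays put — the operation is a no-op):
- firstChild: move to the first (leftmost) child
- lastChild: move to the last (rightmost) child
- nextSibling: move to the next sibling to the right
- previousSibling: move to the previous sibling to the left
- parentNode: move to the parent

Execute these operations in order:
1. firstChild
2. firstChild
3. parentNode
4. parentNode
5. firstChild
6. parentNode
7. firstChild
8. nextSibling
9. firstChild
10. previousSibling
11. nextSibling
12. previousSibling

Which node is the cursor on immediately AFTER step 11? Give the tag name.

After 1 (firstChild): button
After 2 (firstChild): article
After 3 (parentNode): button
After 4 (parentNode): h1
After 5 (firstChild): button
After 6 (parentNode): h1
After 7 (firstChild): button
After 8 (nextSibling): span
After 9 (firstChild): span (no-op, stayed)
After 10 (previousSibling): button
After 11 (nextSibling): span

Answer: span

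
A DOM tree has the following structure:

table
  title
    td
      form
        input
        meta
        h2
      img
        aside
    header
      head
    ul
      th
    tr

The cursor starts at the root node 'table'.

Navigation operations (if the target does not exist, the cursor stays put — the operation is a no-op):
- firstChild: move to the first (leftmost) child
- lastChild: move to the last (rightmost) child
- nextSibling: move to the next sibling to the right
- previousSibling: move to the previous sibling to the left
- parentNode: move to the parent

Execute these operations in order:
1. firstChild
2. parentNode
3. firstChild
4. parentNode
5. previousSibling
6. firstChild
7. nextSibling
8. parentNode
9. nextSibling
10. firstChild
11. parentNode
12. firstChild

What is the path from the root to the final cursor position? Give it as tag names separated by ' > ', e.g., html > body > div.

After 1 (firstChild): title
After 2 (parentNode): table
After 3 (firstChild): title
After 4 (parentNode): table
After 5 (previousSibling): table (no-op, stayed)
After 6 (firstChild): title
After 7 (nextSibling): title (no-op, stayed)
After 8 (parentNode): table
After 9 (nextSibling): table (no-op, stayed)
After 10 (firstChild): title
After 11 (parentNode): table
After 12 (firstChild): title

Answer: table > title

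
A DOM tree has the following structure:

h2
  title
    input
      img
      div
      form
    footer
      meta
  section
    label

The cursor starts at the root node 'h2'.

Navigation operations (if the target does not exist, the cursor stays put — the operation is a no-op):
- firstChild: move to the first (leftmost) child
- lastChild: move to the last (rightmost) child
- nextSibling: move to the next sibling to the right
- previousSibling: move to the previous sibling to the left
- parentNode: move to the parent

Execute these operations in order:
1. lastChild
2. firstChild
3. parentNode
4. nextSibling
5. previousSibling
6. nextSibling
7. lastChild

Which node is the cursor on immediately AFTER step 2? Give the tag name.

After 1 (lastChild): section
After 2 (firstChild): label

Answer: label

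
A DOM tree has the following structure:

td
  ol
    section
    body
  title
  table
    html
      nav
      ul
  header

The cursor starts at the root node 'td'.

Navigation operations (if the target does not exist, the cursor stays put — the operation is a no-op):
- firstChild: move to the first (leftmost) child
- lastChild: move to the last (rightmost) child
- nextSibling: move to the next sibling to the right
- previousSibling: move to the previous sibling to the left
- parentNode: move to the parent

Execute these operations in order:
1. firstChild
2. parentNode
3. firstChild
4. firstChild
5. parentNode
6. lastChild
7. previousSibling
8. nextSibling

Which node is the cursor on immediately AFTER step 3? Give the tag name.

After 1 (firstChild): ol
After 2 (parentNode): td
After 3 (firstChild): ol

Answer: ol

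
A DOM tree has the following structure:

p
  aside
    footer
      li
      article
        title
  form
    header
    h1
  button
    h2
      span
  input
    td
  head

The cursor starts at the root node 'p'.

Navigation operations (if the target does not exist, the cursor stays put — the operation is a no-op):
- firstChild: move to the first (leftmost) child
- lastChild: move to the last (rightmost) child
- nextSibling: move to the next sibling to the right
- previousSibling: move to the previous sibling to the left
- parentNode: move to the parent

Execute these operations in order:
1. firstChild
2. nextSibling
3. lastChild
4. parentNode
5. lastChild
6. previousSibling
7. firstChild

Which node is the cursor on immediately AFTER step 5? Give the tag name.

After 1 (firstChild): aside
After 2 (nextSibling): form
After 3 (lastChild): h1
After 4 (parentNode): form
After 5 (lastChild): h1

Answer: h1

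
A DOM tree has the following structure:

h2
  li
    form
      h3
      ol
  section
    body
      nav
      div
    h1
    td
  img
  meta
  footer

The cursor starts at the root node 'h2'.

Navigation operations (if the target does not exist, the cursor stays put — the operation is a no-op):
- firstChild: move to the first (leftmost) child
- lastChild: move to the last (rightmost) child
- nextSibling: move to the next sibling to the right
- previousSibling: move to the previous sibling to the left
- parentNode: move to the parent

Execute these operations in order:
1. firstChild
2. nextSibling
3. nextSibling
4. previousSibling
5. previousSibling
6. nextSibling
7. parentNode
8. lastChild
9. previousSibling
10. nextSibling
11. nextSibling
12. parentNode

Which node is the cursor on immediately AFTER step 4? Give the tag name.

Answer: section

Derivation:
After 1 (firstChild): li
After 2 (nextSibling): section
After 3 (nextSibling): img
After 4 (previousSibling): section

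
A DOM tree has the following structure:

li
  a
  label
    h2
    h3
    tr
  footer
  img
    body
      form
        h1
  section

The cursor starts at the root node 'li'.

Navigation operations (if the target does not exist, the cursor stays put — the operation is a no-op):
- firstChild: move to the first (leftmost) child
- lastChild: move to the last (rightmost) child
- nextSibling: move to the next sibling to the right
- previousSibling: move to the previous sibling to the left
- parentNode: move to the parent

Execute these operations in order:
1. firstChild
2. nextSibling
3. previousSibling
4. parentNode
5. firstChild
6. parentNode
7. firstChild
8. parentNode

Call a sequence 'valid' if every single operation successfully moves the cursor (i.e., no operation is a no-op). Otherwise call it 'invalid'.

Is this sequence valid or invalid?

After 1 (firstChild): a
After 2 (nextSibling): label
After 3 (previousSibling): a
After 4 (parentNode): li
After 5 (firstChild): a
After 6 (parentNode): li
After 7 (firstChild): a
After 8 (parentNode): li

Answer: valid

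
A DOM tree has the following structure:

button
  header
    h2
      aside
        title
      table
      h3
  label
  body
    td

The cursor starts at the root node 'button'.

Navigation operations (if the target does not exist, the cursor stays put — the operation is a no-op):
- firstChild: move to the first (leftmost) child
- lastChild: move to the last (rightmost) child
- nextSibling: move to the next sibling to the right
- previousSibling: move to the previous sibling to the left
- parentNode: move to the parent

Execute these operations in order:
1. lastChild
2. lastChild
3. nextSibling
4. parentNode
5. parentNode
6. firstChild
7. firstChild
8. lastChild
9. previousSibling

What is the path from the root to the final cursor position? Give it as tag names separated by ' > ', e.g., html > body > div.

Answer: button > header > h2 > table

Derivation:
After 1 (lastChild): body
After 2 (lastChild): td
After 3 (nextSibling): td (no-op, stayed)
After 4 (parentNode): body
After 5 (parentNode): button
After 6 (firstChild): header
After 7 (firstChild): h2
After 8 (lastChild): h3
After 9 (previousSibling): table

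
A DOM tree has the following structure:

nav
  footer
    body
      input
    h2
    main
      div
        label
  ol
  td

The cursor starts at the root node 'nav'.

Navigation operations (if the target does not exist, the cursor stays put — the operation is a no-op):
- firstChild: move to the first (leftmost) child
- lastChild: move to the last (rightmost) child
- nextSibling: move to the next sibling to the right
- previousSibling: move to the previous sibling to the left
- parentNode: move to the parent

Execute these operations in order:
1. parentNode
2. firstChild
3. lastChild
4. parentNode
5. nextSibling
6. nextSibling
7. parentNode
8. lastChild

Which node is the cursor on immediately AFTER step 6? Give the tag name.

After 1 (parentNode): nav (no-op, stayed)
After 2 (firstChild): footer
After 3 (lastChild): main
After 4 (parentNode): footer
After 5 (nextSibling): ol
After 6 (nextSibling): td

Answer: td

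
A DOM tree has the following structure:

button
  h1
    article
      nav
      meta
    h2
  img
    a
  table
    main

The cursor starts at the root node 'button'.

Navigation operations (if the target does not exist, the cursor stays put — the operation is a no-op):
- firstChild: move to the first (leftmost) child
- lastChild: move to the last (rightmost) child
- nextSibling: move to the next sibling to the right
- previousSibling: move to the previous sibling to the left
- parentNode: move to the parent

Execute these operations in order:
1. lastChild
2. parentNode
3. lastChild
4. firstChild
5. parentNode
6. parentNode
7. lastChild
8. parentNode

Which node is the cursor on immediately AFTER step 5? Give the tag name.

After 1 (lastChild): table
After 2 (parentNode): button
After 3 (lastChild): table
After 4 (firstChild): main
After 5 (parentNode): table

Answer: table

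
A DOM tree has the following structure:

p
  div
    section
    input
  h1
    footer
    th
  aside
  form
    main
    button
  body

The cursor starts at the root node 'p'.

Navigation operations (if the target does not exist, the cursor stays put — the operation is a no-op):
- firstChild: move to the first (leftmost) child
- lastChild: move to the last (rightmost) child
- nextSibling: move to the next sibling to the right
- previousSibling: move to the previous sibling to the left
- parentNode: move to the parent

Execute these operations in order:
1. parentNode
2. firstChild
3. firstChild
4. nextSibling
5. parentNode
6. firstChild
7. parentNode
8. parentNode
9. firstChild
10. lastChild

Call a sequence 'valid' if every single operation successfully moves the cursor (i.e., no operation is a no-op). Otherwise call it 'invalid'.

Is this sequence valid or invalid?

Answer: invalid

Derivation:
After 1 (parentNode): p (no-op, stayed)
After 2 (firstChild): div
After 3 (firstChild): section
After 4 (nextSibling): input
After 5 (parentNode): div
After 6 (firstChild): section
After 7 (parentNode): div
After 8 (parentNode): p
After 9 (firstChild): div
After 10 (lastChild): input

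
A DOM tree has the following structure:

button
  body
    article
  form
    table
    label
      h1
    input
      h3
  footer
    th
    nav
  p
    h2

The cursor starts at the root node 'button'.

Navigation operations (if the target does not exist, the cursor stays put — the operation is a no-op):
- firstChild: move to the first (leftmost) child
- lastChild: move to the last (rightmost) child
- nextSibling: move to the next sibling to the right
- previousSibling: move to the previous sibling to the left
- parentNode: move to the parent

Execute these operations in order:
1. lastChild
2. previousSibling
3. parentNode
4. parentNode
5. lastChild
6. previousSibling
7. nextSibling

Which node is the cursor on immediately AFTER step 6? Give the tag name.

After 1 (lastChild): p
After 2 (previousSibling): footer
After 3 (parentNode): button
After 4 (parentNode): button (no-op, stayed)
After 5 (lastChild): p
After 6 (previousSibling): footer

Answer: footer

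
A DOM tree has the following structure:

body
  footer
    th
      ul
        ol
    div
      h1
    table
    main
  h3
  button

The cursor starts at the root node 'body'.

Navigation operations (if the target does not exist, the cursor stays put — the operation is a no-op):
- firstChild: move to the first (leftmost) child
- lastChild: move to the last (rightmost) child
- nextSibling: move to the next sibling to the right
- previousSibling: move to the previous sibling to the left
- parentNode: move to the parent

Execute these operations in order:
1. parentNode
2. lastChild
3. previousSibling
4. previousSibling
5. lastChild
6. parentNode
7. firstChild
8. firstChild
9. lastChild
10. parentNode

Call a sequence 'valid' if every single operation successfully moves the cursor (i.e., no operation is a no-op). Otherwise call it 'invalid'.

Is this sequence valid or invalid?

After 1 (parentNode): body (no-op, stayed)
After 2 (lastChild): button
After 3 (previousSibling): h3
After 4 (previousSibling): footer
After 5 (lastChild): main
After 6 (parentNode): footer
After 7 (firstChild): th
After 8 (firstChild): ul
After 9 (lastChild): ol
After 10 (parentNode): ul

Answer: invalid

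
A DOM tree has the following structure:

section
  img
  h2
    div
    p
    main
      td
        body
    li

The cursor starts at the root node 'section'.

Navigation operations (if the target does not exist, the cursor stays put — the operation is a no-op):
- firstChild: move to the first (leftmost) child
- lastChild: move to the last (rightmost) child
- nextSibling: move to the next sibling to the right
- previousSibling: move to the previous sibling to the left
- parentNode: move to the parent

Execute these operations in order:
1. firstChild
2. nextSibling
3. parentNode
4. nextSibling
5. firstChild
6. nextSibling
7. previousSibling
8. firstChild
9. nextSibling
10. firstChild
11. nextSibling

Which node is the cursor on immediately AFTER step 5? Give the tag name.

After 1 (firstChild): img
After 2 (nextSibling): h2
After 3 (parentNode): section
After 4 (nextSibling): section (no-op, stayed)
After 5 (firstChild): img

Answer: img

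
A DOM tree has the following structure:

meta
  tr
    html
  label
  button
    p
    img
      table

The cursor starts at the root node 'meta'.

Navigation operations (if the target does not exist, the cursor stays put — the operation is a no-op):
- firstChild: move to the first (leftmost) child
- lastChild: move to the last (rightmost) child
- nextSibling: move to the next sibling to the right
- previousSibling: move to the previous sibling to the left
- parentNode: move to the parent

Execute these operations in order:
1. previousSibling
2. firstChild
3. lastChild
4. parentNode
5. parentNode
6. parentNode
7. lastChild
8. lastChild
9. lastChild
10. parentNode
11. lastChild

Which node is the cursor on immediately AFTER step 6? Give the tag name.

Answer: meta

Derivation:
After 1 (previousSibling): meta (no-op, stayed)
After 2 (firstChild): tr
After 3 (lastChild): html
After 4 (parentNode): tr
After 5 (parentNode): meta
After 6 (parentNode): meta (no-op, stayed)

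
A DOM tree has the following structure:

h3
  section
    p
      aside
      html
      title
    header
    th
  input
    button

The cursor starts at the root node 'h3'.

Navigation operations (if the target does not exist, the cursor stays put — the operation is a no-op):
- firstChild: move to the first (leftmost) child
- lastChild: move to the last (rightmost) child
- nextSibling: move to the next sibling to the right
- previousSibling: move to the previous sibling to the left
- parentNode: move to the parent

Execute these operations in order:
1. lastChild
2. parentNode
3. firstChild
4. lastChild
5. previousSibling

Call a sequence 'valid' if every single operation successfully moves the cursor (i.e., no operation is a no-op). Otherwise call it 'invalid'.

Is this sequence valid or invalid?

After 1 (lastChild): input
After 2 (parentNode): h3
After 3 (firstChild): section
After 4 (lastChild): th
After 5 (previousSibling): header

Answer: valid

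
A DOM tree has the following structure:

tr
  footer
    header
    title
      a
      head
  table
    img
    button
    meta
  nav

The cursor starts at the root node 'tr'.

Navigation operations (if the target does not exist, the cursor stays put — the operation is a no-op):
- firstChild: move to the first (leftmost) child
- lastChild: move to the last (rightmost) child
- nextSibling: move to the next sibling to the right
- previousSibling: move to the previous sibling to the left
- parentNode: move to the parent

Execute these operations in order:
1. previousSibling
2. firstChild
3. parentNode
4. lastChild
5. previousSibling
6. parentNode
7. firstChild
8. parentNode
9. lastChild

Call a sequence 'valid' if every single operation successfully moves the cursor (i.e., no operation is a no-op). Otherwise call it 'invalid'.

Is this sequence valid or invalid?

After 1 (previousSibling): tr (no-op, stayed)
After 2 (firstChild): footer
After 3 (parentNode): tr
After 4 (lastChild): nav
After 5 (previousSibling): table
After 6 (parentNode): tr
After 7 (firstChild): footer
After 8 (parentNode): tr
After 9 (lastChild): nav

Answer: invalid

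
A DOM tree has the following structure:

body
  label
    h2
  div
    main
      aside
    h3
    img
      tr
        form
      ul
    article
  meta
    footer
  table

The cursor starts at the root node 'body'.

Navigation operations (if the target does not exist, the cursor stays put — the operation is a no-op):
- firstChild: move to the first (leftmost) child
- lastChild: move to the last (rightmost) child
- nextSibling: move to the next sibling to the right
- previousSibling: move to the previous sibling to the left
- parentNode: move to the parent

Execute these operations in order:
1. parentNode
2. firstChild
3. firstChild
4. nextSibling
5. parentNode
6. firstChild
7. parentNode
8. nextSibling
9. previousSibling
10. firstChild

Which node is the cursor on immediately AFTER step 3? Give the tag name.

After 1 (parentNode): body (no-op, stayed)
After 2 (firstChild): label
After 3 (firstChild): h2

Answer: h2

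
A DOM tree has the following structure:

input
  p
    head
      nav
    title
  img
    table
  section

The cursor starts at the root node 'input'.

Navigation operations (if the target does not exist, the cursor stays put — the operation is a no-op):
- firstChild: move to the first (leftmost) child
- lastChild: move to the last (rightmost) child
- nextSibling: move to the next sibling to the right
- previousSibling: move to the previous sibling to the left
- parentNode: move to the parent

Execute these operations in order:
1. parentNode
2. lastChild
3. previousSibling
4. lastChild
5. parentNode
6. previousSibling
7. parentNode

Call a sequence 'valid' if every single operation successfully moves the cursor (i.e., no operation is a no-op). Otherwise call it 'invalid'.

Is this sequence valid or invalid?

After 1 (parentNode): input (no-op, stayed)
After 2 (lastChild): section
After 3 (previousSibling): img
After 4 (lastChild): table
After 5 (parentNode): img
After 6 (previousSibling): p
After 7 (parentNode): input

Answer: invalid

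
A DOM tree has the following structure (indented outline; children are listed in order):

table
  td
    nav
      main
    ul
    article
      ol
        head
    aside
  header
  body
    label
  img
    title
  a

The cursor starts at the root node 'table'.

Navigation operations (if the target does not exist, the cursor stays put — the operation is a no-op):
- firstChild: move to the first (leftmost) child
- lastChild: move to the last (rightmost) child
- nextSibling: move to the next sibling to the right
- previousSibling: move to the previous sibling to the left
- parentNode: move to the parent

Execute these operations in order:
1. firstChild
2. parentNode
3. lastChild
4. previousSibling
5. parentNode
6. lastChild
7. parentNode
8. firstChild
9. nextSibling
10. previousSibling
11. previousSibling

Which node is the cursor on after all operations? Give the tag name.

After 1 (firstChild): td
After 2 (parentNode): table
After 3 (lastChild): a
After 4 (previousSibling): img
After 5 (parentNode): table
After 6 (lastChild): a
After 7 (parentNode): table
After 8 (firstChild): td
After 9 (nextSibling): header
After 10 (previousSibling): td
After 11 (previousSibling): td (no-op, stayed)

Answer: td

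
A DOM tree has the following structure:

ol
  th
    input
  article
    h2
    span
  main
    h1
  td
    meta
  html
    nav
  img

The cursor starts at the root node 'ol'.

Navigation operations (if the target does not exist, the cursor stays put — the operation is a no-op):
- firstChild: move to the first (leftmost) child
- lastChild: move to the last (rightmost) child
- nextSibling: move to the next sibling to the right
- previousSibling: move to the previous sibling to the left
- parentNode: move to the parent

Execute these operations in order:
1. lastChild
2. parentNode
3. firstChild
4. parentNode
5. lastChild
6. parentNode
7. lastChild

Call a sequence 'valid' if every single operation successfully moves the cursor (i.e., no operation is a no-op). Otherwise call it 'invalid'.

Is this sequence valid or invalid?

Answer: valid

Derivation:
After 1 (lastChild): img
After 2 (parentNode): ol
After 3 (firstChild): th
After 4 (parentNode): ol
After 5 (lastChild): img
After 6 (parentNode): ol
After 7 (lastChild): img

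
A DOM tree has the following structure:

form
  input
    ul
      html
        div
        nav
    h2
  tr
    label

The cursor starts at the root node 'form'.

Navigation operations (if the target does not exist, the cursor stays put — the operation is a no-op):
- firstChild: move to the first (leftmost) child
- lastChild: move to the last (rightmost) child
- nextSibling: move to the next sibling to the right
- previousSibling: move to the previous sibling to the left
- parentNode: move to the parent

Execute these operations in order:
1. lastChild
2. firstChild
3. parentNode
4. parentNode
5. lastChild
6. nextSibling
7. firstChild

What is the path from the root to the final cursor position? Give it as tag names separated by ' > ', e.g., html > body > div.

Answer: form > tr > label

Derivation:
After 1 (lastChild): tr
After 2 (firstChild): label
After 3 (parentNode): tr
After 4 (parentNode): form
After 5 (lastChild): tr
After 6 (nextSibling): tr (no-op, stayed)
After 7 (firstChild): label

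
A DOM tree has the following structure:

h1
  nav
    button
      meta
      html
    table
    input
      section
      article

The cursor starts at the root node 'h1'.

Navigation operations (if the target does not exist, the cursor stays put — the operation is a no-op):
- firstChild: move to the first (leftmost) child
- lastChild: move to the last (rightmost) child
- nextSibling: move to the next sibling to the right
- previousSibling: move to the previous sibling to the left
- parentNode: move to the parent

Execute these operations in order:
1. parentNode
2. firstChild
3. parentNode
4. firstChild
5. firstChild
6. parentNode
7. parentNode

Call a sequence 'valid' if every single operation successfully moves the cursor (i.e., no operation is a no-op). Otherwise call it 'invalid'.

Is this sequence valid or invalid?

Answer: invalid

Derivation:
After 1 (parentNode): h1 (no-op, stayed)
After 2 (firstChild): nav
After 3 (parentNode): h1
After 4 (firstChild): nav
After 5 (firstChild): button
After 6 (parentNode): nav
After 7 (parentNode): h1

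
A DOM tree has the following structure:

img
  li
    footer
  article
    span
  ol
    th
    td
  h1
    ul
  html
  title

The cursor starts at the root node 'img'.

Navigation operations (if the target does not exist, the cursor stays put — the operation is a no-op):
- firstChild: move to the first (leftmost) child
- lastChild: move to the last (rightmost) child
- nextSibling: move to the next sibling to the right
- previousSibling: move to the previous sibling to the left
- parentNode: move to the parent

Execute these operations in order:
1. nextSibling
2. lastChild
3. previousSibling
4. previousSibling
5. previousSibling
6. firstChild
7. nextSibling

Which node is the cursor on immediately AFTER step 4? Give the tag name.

Answer: h1

Derivation:
After 1 (nextSibling): img (no-op, stayed)
After 2 (lastChild): title
After 3 (previousSibling): html
After 4 (previousSibling): h1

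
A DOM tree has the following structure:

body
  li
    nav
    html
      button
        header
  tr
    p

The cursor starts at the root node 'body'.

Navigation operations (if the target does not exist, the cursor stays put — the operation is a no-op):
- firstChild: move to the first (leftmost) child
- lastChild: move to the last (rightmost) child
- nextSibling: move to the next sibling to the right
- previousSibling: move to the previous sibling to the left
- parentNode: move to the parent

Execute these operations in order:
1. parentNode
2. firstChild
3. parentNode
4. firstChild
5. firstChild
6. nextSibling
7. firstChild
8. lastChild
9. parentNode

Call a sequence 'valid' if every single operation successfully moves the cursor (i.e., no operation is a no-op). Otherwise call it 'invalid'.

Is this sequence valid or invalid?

After 1 (parentNode): body (no-op, stayed)
After 2 (firstChild): li
After 3 (parentNode): body
After 4 (firstChild): li
After 5 (firstChild): nav
After 6 (nextSibling): html
After 7 (firstChild): button
After 8 (lastChild): header
After 9 (parentNode): button

Answer: invalid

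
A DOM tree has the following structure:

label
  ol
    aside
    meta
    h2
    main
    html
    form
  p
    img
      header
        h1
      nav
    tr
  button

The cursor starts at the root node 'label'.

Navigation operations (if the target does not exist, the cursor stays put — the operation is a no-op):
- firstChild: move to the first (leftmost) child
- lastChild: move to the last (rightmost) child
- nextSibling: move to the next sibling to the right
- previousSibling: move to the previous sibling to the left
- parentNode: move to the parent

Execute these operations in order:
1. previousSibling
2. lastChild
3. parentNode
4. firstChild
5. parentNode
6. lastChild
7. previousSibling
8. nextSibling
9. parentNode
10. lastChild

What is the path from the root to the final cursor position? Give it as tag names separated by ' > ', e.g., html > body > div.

Answer: label > button

Derivation:
After 1 (previousSibling): label (no-op, stayed)
After 2 (lastChild): button
After 3 (parentNode): label
After 4 (firstChild): ol
After 5 (parentNode): label
After 6 (lastChild): button
After 7 (previousSibling): p
After 8 (nextSibling): button
After 9 (parentNode): label
After 10 (lastChild): button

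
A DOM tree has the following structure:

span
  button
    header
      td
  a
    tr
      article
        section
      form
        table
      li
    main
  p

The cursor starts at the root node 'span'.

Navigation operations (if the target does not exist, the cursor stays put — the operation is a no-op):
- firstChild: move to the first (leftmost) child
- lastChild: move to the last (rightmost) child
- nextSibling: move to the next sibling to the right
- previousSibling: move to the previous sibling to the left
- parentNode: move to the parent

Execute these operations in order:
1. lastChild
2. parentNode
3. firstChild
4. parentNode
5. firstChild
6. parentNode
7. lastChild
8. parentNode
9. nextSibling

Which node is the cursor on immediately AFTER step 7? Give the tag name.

Answer: p

Derivation:
After 1 (lastChild): p
After 2 (parentNode): span
After 3 (firstChild): button
After 4 (parentNode): span
After 5 (firstChild): button
After 6 (parentNode): span
After 7 (lastChild): p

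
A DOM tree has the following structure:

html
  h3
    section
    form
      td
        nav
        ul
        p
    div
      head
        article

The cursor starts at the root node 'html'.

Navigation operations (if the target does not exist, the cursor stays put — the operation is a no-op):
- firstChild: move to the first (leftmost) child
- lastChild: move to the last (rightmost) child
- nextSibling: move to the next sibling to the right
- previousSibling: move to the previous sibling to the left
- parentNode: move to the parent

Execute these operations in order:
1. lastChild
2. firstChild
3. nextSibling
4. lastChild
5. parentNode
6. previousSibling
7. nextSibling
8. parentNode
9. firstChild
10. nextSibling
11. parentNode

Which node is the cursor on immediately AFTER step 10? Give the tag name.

After 1 (lastChild): h3
After 2 (firstChild): section
After 3 (nextSibling): form
After 4 (lastChild): td
After 5 (parentNode): form
After 6 (previousSibling): section
After 7 (nextSibling): form
After 8 (parentNode): h3
After 9 (firstChild): section
After 10 (nextSibling): form

Answer: form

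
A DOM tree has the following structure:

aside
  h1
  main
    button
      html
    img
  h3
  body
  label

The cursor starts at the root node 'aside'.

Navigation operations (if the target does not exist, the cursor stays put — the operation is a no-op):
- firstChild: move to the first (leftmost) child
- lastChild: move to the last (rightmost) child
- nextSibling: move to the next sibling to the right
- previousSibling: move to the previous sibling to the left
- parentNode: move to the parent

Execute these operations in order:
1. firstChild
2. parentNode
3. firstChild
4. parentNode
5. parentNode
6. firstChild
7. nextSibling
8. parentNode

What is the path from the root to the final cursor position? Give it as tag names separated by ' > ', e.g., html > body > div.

After 1 (firstChild): h1
After 2 (parentNode): aside
After 3 (firstChild): h1
After 4 (parentNode): aside
After 5 (parentNode): aside (no-op, stayed)
After 6 (firstChild): h1
After 7 (nextSibling): main
After 8 (parentNode): aside

Answer: aside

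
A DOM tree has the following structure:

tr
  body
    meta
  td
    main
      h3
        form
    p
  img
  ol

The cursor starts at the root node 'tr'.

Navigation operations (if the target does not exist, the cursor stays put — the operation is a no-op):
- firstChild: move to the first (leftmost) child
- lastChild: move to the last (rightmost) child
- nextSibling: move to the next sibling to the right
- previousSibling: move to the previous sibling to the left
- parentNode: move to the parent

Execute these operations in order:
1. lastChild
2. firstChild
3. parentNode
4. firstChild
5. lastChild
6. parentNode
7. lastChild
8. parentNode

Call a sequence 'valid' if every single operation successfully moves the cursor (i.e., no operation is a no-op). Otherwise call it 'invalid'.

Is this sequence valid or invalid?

After 1 (lastChild): ol
After 2 (firstChild): ol (no-op, stayed)
After 3 (parentNode): tr
After 4 (firstChild): body
After 5 (lastChild): meta
After 6 (parentNode): body
After 7 (lastChild): meta
After 8 (parentNode): body

Answer: invalid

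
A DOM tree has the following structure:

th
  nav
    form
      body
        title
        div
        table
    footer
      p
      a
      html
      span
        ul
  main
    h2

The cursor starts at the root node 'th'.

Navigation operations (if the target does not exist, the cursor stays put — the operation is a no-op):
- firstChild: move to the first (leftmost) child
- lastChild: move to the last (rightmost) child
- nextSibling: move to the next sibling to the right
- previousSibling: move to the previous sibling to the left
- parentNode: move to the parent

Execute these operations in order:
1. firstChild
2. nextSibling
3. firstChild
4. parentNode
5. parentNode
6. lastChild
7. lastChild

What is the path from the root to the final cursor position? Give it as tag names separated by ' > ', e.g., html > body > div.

After 1 (firstChild): nav
After 2 (nextSibling): main
After 3 (firstChild): h2
After 4 (parentNode): main
After 5 (parentNode): th
After 6 (lastChild): main
After 7 (lastChild): h2

Answer: th > main > h2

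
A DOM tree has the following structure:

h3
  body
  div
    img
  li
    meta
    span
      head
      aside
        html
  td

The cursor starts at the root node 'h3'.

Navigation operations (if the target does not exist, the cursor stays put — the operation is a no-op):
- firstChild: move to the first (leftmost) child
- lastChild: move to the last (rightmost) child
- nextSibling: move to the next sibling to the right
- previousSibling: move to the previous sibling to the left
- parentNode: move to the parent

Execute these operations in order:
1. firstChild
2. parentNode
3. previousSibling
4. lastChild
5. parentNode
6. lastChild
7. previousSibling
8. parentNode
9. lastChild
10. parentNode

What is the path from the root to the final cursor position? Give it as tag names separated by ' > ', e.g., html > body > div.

After 1 (firstChild): body
After 2 (parentNode): h3
After 3 (previousSibling): h3 (no-op, stayed)
After 4 (lastChild): td
After 5 (parentNode): h3
After 6 (lastChild): td
After 7 (previousSibling): li
After 8 (parentNode): h3
After 9 (lastChild): td
After 10 (parentNode): h3

Answer: h3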